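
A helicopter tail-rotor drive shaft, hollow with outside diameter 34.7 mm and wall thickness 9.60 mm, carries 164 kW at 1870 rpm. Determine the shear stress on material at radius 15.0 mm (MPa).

91.9 MPa

ω = 2π·1870/60 = 195.8 rad/s, so T = P/ω = 164×10³ / 195.8 = 837.5 N·m.
J = π(d_o⁴ − d_i⁴)/32 = π(0.0347⁴ − 0.0155⁴)/32 = 1.367×10^-7 m⁴.
Shear stress varies linearly with radius: τ = T·r/J = 837.5 × 0.0150 / 1.367×10^-7 = 9.192×10^7 Pa.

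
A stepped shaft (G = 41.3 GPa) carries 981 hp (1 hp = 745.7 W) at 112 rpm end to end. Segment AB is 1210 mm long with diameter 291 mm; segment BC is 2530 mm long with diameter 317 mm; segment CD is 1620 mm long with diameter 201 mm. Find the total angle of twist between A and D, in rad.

ω = 2π·112/60 = 11.73 rad/s, so T = P/ω = 981×745.7 / 11.73 = 62370 N·m.
J_AB = π(0.291)⁴/32 = 7.04×10^-4 m⁴; J_BC = π(0.317)⁴/32 = 9.91×10^-4 m⁴; J_CD = π(0.201)⁴/32 = 1.60×10^-4 m⁴.
θ = (T/G)·Σ L_i/J_i = (62370/41.3×10⁹)·(1.21/7.04×10^-4 + 2.53/9.91×10^-4 + 1.62/1.60×10^-4) = 0.02172 rad.

0.0217 rad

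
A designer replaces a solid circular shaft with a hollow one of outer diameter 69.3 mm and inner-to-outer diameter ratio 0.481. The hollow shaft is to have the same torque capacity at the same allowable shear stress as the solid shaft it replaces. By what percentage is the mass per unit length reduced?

20.3 %

Equal τ_max and T ⇒ the solid shaft needs d_s³ = d_o³(1−k⁴), so d_s = 69.3·(1−0.481⁴)^(1/3) = 68.04 mm.
Area ratio A_h/A_s = d_o²(1−k²)/d_s² = (1−k²)/(1−k⁴)^(2/3) = 0.7974.
Mass saving = 1 − 0.7974 = 20.3 %.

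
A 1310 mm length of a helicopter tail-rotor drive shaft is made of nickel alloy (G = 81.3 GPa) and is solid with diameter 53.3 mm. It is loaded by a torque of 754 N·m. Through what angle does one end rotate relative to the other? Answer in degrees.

0.879°

J = πd⁴/32 = π(0.0533)⁴/32 = 7.923×10^-7 m⁴.
θ = T·L/(G·J) = 754.0 × 1.31 / (81.3×10⁹ × 7.923×10^-7) = 0.01533 rad.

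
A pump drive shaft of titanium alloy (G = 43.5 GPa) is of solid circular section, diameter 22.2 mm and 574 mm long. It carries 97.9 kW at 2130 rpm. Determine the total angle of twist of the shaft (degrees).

ω = 2π·2130/60 = 223.1 rad/s, so T = P/ω = 97.9×10³ / 223.1 = 438.9 N·m.
J = πd⁴/32 = π(0.0222)⁴/32 = 2.385×10^-8 m⁴.
θ = T·L/(G·J) = 438.9 × 0.574 / (43.5×10⁹ × 2.385×10^-8) = 0.2429 rad.

13.9°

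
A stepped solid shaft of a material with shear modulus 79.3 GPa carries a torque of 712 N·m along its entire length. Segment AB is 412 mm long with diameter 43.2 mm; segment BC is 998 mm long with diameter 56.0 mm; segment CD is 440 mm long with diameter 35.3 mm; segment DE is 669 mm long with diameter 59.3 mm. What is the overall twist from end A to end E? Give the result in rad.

0.0510 rad

J_AB = π(0.0432)⁴/32 = 3.42×10^-7 m⁴; J_BC = π(0.0560)⁴/32 = 9.65×10^-7 m⁴; J_CD = π(0.0353)⁴/32 = 1.52×10^-7 m⁴; J_DE = π(0.0593)⁴/32 = 1.21×10^-6 m⁴.
θ = (T/G)·Σ L_i/J_i = (712.0/79.3×10⁹)·(0.412/3.42×10^-7 + 0.998/9.65×10^-7 + 0.440/1.52×10^-7 + 0.669/1.21×10^-6) = 0.05096 rad.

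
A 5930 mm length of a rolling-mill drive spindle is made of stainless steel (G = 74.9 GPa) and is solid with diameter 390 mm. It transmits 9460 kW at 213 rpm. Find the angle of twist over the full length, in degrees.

ω = 2π·213/60 = 22.31 rad/s, so T = P/ω = 9460×10³ / 22.31 = 424100 N·m.
J = πd⁴/32 = π(0.390)⁴/32 = 2.271×10^-3 m⁴.
θ = T·L/(G·J) = 424100 × 5.93 / (74.9×10⁹ × 2.271×10^-3) = 0.01478 rad.

0.847°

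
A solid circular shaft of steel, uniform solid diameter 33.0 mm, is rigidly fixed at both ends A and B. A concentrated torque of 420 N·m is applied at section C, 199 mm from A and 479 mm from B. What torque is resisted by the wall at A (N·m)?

297 N·m

With uniform GJ and both ends fixed, compatibility θ_AC = θ_CB gives T_A·a = T_B·b, together with T_A + T_B = T₀.
T_A = T₀·b/(a+b) = 420.0·479/678.0 = 296.7 N·m; T_B = 123.3 N·m.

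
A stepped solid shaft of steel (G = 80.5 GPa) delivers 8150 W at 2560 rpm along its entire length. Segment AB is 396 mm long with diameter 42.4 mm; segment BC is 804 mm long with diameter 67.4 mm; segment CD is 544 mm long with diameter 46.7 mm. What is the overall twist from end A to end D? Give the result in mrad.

ω = 2π·2560/60 = 268.1 rad/s, so T = P/ω = 8150 / 268.1 = 30.40 N·m.
J_AB = π(0.0424)⁴/32 = 3.17×10^-7 m⁴; J_BC = π(0.0674)⁴/32 = 2.03×10^-6 m⁴; J_CD = π(0.0467)⁴/32 = 4.67×10^-7 m⁴.
θ = (T/G)·Σ L_i/J_i = (30.40/80.5×10⁹)·(0.396/3.17×10^-7 + 0.804/2.03×10^-6 + 0.544/4.67×10^-7) = 1.061×10^-3 rad.

1.06 mrad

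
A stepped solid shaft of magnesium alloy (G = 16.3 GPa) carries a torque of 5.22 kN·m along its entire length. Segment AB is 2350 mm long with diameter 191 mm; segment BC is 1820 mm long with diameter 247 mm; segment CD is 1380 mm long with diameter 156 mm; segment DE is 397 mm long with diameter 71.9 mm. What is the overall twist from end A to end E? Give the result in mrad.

J_AB = π(0.191)⁴/32 = 1.31×10^-4 m⁴; J_BC = π(0.247)⁴/32 = 3.65×10^-4 m⁴; J_CD = π(0.156)⁴/32 = 5.81×10^-5 m⁴; J_DE = π(0.0719)⁴/32 = 2.62×10^-6 m⁴.
θ = (T/G)·Σ L_i/J_i = (5220/16.3×10⁹)·(2.35/1.31×10^-4 + 1.82/3.65×10^-4 + 1.38/5.81×10^-5 + 0.397/2.62×10^-6) = 0.06341 rad.

63.4 mrad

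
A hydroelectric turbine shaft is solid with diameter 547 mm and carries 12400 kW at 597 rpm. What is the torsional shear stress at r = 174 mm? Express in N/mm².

3.93 N/mm²

ω = 2π·597/60 = 62.52 rad/s, so T = P/ω = 12400×10³ / 62.52 = 198300 N·m.
J = πd⁴/32 = π(0.547)⁴/32 = 8.789×10^-3 m⁴.
Shear stress varies linearly with radius: τ = T·r/J = 198300 × 0.174 / 8.789×10^-3 = 3.927×10^6 Pa.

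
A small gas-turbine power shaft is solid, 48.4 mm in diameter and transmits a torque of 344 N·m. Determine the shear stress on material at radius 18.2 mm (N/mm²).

J = πd⁴/32 = π(0.0484)⁴/32 = 5.387×10^-7 m⁴.
Shear stress varies linearly with radius: τ = T·r/J = 344.0 × 0.0182 / 5.387×10^-7 = 1.162×10^7 Pa.

11.6 N/mm²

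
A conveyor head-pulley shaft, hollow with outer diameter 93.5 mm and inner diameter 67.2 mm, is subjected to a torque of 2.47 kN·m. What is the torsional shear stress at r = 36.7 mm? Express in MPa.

J = π(d_o⁴ − d_i⁴)/32 = π(0.0935⁴ − 0.0672⁴)/32 = 5.501×10^-6 m⁴.
Shear stress varies linearly with radius: τ = T·r/J = 2470 × 0.0367 / 5.501×10^-6 = 1.648×10^7 Pa.

16.5 MPa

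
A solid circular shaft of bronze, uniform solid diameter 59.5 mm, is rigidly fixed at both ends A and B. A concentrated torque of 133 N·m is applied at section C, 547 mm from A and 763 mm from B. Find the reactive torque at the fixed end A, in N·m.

77.5 N·m

With uniform GJ and both ends fixed, compatibility θ_AC = θ_CB gives T_A·a = T_B·b, together with T_A + T_B = T₀.
T_A = T₀·b/(a+b) = 133.0·763/1310 = 77.46 N·m; T_B = 55.54 N·m.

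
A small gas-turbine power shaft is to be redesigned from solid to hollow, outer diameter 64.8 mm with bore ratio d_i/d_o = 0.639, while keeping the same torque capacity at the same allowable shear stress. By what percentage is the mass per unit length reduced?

33.2 %

Equal τ_max and T ⇒ the solid shaft needs d_s³ = d_o³(1−k⁴), so d_s = 64.8·(1−0.639⁴)^(1/3) = 60.98 mm.
Area ratio A_h/A_s = d_o²(1−k²)/d_s² = (1−k²)/(1−k⁴)^(2/3) = 0.6682.
Mass saving = 1 − 0.6682 = 33.2 %.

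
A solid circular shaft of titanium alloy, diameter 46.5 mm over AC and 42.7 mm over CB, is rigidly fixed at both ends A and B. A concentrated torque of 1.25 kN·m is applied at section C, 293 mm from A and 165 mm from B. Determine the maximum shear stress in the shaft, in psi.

Compatibility: T_A·a/J_AC = T_B·b/J_CB with T_A + T_B = T₀.
J_AC = 4.59×10^-7 m⁴, J_CB = 3.26×10^-7 m⁴, so T_A = T₀·(J_AC/a)/((J_AC/a)+(J_CB/b)) = 552.4 N·m, T_B = 697.6 N·m.
τ in each portion: τ_AC = 2.80×10^7 Pa, τ_CB = 4.56×10^7 Pa; maximum is in CB.
τ_max = T_CB·r/J = 697.6·0.0214/3.26×10^-7 = 4.563×10^7 Pa.

6620 psi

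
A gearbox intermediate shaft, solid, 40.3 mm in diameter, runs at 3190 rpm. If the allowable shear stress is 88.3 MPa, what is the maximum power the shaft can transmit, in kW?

379 kW

J = πd⁴/32 = π(0.0403)⁴/32 = 2.590×10^-7 m⁴.
T_max = τ_allow·J/r = 8.83×10^7 × 2.590×10^-7 / 0.0201 = 1135 N·m.
ω = 2π·3190/60 = 334.1 rad/s, so P_max = T_max·ω = 3.791×10^5 W.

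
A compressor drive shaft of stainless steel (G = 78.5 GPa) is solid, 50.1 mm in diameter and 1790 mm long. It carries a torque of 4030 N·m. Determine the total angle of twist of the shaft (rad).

0.149 rad

J = πd⁴/32 = π(0.0501)⁴/32 = 6.185×10^-7 m⁴.
θ = T·L/(G·J) = 4030 × 1.79 / (78.5×10⁹ × 6.185×10^-7) = 0.1486 rad.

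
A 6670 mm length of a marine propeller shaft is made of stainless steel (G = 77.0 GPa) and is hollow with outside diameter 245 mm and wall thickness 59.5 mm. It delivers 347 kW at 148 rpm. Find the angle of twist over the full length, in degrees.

ω = 2π·148/60 = 15.50 rad/s, so T = P/ω = 347×10³ / 15.50 = 22390 N·m.
J = π(d_o⁴ − d_i⁴)/32 = π(0.245⁴ − 0.126⁴)/32 = 3.290×10^-4 m⁴.
θ = T·L/(G·J) = 22390 × 6.67 / (77.0×10⁹ × 3.290×10^-4) = 5.895×10^-3 rad.

0.338°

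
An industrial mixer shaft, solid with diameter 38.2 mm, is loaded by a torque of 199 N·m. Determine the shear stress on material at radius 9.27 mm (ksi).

J = πd⁴/32 = π(0.0382)⁴/32 = 2.091×10^-7 m⁴.
Shear stress varies linearly with radius: τ = T·r/J = 199.0 × 0.00927 / 2.091×10^-7 = 8.824×10^6 Pa.

1.28 ksi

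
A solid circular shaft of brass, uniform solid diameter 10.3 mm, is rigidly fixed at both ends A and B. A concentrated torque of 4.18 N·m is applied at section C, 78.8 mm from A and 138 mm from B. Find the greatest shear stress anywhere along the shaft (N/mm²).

12.4 N/mm²

With uniform GJ and both ends fixed, compatibility θ_AC = θ_CB gives T_A·a = T_B·b, together with T_A + T_B = T₀.
T_A = T₀·b/(a+b) = 4.180·138/216.8 = 2.661 N·m; T_B = 1.519 N·m.
τ in each portion: τ_AC = 1.24×10^7 Pa, τ_CB = 7.08×10^6 Pa; maximum is in AC.
τ_max = T_AC·r/J = 2.661·0.00515/1.10×10^-9 = 1.240×10^7 Pa.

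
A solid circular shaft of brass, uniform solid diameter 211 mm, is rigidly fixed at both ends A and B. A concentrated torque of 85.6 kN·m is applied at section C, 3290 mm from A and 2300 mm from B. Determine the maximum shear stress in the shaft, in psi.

With uniform GJ and both ends fixed, compatibility θ_AC = θ_CB gives T_A·a = T_B·b, together with T_A + T_B = T₀.
T_A = T₀·b/(a+b) = 85600·2300/5590 = 35220 N·m; T_B = 50380 N·m.
τ in each portion: τ_AC = 1.91×10^7 Pa, τ_CB = 2.73×10^7 Pa; maximum is in CB.
τ_max = T_CB·r/J = 50380·0.105/1.95×10^-4 = 2.731×10^7 Pa.

3960 psi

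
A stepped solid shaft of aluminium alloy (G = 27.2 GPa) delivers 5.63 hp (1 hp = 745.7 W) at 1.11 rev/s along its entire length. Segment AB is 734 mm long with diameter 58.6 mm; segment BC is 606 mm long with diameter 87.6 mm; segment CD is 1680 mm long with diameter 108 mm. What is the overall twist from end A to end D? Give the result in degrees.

ω = 2π·1.11 = 6.974 rad/s, so T = P/ω = 5.63×745.7 / 6.974 = 602.0 N·m.
J_AB = π(0.0586)⁴/32 = 1.16×10^-6 m⁴; J_BC = π(0.0876)⁴/32 = 5.78×10^-6 m⁴; J_CD = π(0.108)⁴/32 = 1.34×10^-5 m⁴.
θ = (T/G)·Σ L_i/J_i = (602.0/27.2×10⁹)·(0.734/1.16×10^-6 + 0.606/5.78×10^-6 + 1.68/1.34×10^-5) = 0.01914 rad.

1.10°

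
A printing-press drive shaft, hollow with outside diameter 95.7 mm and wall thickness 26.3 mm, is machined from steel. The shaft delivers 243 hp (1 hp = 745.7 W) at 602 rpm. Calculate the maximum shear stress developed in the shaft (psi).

2530 psi

ω = 2π·602/60 = 63.04 rad/s, so T = P/ω = 243×745.7 / 63.04 = 2874 N·m.
J = π(d_o⁴ − d_i⁴)/32 = π(0.0957⁴ − 0.0431⁴)/32 = 7.896×10^-6 m⁴.
τ_max = T·r/J = 2874 × 0.0479 / 7.896×10^-6 = 1.742×10^7 Pa.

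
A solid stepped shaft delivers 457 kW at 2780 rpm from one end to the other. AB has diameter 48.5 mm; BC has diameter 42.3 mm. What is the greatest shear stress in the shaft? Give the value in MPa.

ω = 2π·2780/60 = 291.1 rad/s, so T = P/ω = 457×10³ / 291.1 = 1570 N·m.
Under the same torque, τ_max = 16T/(πd³) is largest where d is smallest — segment BC (d = 42.3 mm).
τ_max = 16·1570/(π·(0.0423)³) = 1.056×10^8 Pa.

106 MPa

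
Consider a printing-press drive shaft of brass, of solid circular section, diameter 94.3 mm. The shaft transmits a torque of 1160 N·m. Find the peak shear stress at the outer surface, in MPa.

7.05 MPa

J = πd⁴/32 = π(0.0943)⁴/32 = 7.763×10^-6 m⁴.
τ_max = T·r/J = 1160 × 0.0471 / 7.763×10^-6 = 7.045×10^6 Pa.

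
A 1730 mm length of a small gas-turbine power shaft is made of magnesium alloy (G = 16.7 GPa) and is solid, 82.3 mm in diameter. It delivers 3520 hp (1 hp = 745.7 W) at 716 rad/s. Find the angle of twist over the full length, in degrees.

4.83°

ω = 716 rad/s, so T = P/ω = 3520×745.7 / 716.0 = 3666 N·m.
J = πd⁴/32 = π(0.0823)⁴/32 = 4.504×10^-6 m⁴.
θ = T·L/(G·J) = 3666 × 1.73 / (16.7×10⁹ × 4.504×10^-6) = 0.08432 rad.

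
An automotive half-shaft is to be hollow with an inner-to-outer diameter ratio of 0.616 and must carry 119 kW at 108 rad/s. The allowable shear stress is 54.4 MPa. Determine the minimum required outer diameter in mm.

49.4 mm

ω = 108 rad/s, so T = P/ω = 119×10³ / 108.0 = 1102 N·m.
For a hollow shaft with d_i/d_o = 0.616: τ_max = 16T/(π d_o³ (1−k⁴)), so d_o = [16T/(π τ_allow (1−k⁴))]^(1/3) = [16·1102/(π·5.44×10^7·0.8560)]^(1/3) = 0.04939 m.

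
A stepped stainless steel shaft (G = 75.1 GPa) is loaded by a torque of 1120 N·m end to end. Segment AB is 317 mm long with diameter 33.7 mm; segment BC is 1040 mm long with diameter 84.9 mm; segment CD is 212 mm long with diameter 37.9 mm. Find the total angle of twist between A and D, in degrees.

J_AB = π(0.0337)⁴/32 = 1.27×10^-7 m⁴; J_BC = π(0.0849)⁴/32 = 5.10×10^-6 m⁴; J_CD = π(0.0379)⁴/32 = 2.03×10^-7 m⁴.
θ = (T/G)·Σ L_i/J_i = (1120/75.1×10⁹)·(0.317/1.27×10^-7 + 1.04/5.10×10^-6 + 0.212/2.03×10^-7) = 0.05598 rad.

3.21°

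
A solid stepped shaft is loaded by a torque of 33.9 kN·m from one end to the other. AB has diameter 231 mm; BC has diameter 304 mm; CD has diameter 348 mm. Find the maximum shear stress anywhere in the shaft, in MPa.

Under the same torque, τ_max = 16T/(πd³) is largest where d is smallest — segment AB (d = 231 mm).
τ_max = 16·33900/(π·(0.231)³) = 1.401×10^7 Pa.

14.0 MPa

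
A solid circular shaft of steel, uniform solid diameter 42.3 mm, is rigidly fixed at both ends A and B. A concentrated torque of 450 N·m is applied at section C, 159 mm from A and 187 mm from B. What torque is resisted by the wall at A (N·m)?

243 N·m

With uniform GJ and both ends fixed, compatibility θ_AC = θ_CB gives T_A·a = T_B·b, together with T_A + T_B = T₀.
T_A = T₀·b/(a+b) = 450.0·187/346.0 = 243.2 N·m; T_B = 206.8 N·m.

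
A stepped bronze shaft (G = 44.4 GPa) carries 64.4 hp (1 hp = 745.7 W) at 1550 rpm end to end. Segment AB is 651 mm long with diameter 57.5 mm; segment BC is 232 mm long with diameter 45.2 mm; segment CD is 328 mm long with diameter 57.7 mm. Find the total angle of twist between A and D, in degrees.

0.563°

ω = 2π·1550/60 = 162.3 rad/s, so T = P/ω = 64.4×745.7 / 162.3 = 295.9 N·m.
J_AB = π(0.0575)⁴/32 = 1.07×10^-6 m⁴; J_BC = π(0.0452)⁴/32 = 4.10×10^-7 m⁴; J_CD = π(0.0577)⁴/32 = 1.09×10^-6 m⁴.
θ = (T/G)·Σ L_i/J_i = (295.9/44.4×10⁹)·(0.651/1.07×10^-6 + 0.232/4.10×10^-7 + 0.328/1.09×10^-6) = 9.823×10^-3 rad.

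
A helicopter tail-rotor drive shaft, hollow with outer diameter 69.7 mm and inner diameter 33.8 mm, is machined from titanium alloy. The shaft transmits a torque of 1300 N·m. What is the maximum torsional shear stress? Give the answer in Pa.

J = π(d_o⁴ − d_i⁴)/32 = π(0.0697⁴ − 0.0338⁴)/32 = 2.189×10^-6 m⁴.
τ_max = T·r/J = 1300 × 0.0348 / 2.189×10^-6 = 2.070×10^7 Pa.

2.07e7 Pa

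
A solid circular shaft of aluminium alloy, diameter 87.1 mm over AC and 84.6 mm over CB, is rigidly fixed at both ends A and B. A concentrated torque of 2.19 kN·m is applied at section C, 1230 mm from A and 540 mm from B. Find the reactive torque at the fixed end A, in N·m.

Compatibility: T_A·a/J_AC = T_B·b/J_CB with T_A + T_B = T₀.
J_AC = 5.65×10^-6 m⁴, J_CB = 5.03×10^-6 m⁴, so T_A = T₀·(J_AC/a)/((J_AC/a)+(J_CB/b)) = 723.4 N·m, T_B = 1467 N·m.

723 N·m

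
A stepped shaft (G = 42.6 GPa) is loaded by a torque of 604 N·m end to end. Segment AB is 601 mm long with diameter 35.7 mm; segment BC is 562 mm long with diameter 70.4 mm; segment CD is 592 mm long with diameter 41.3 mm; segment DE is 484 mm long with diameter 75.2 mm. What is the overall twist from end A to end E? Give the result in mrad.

J_AB = π(0.0357)⁴/32 = 1.59×10^-7 m⁴; J_BC = π(0.0704)⁴/32 = 2.41×10^-6 m⁴; J_CD = π(0.0413)⁴/32 = 2.86×10^-7 m⁴; J_DE = π(0.0752)⁴/32 = 3.14×10^-6 m⁴.
θ = (T/G)·Σ L_i/J_i = (604.0/42.6×10⁹)·(0.601/1.59×10^-7 + 0.562/2.41×10^-6 + 0.592/2.86×10^-7 + 0.484/3.14×10^-6) = 0.08831 rad.

88.3 mrad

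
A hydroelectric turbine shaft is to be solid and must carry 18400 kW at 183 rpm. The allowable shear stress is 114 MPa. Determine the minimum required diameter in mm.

350 mm

ω = 2π·183/60 = 19.16 rad/s, so T = P/ω = 18400×10³ / 19.16 = 960100 N·m.
For a solid shaft τ_max = 16T/(πd³), so d = (16T/(π τ_allow))^(1/3) = (16·960100/(π·1.14×10^8))^(1/3) = 0.3501 m.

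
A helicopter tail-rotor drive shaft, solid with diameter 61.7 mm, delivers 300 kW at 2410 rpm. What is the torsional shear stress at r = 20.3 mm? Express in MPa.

ω = 2π·2410/60 = 252.4 rad/s, so T = P/ω = 300×10³ / 252.4 = 1189 N·m.
J = πd⁴/32 = π(0.0617)⁴/32 = 1.423×10^-6 m⁴.
Shear stress varies linearly with radius: τ = T·r/J = 1189 × 0.0203 / 1.423×10^-6 = 1.696×10^7 Pa.

17.0 MPa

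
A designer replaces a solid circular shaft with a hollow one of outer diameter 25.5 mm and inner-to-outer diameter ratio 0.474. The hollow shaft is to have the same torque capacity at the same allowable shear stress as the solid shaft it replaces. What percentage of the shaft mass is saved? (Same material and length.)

Equal τ_max and T ⇒ the solid shaft needs d_s³ = d_o³(1−k⁴), so d_s = 25.5·(1−0.474⁴)^(1/3) = 25.06 mm.
Area ratio A_h/A_s = d_o²(1−k²)/d_s² = (1−k²)/(1−k⁴)^(2/3) = 0.8026.
Mass saving = 1 − 0.8026 = 19.7 %.

19.7 %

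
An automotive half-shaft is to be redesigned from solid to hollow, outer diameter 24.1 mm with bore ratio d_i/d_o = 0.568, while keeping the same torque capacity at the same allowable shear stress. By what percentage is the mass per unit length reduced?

Equal τ_max and T ⇒ the solid shaft needs d_s³ = d_o³(1−k⁴), so d_s = 24.1·(1−0.568⁴)^(1/3) = 23.23 mm.
Area ratio A_h/A_s = d_o²(1−k²)/d_s² = (1−k²)/(1−k⁴)^(2/3) = 0.7289.
Mass saving = 1 − 0.7289 = 27.1 %.

27.1 %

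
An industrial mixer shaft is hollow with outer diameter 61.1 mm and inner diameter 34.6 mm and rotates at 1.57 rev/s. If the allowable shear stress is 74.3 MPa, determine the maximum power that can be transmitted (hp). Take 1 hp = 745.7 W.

J = π(d_o⁴ − d_i⁴)/32 = π(0.0611⁴ − 0.0346⁴)/32 = 1.228×10^-6 m⁴.
T_max = τ_allow·J/r = 7.43×10^7 × 1.228×10^-6 / 0.0306 = 2985 N·m.
ω = 2π·1.57 = 9.865 rad/s, so P_max = T_max·ω = 2.945×10^4 W.

39.5 hp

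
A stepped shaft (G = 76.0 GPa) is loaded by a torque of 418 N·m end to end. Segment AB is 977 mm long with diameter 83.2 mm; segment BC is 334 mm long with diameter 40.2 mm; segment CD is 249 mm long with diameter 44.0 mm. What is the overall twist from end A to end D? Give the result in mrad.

J_AB = π(0.0832)⁴/32 = 4.70×10^-6 m⁴; J_BC = π(0.0402)⁴/32 = 2.56×10^-7 m⁴; J_CD = π(0.0440)⁴/32 = 3.68×10^-7 m⁴.
θ = (T/G)·Σ L_i/J_i = (418.0/76.0×10⁹)·(0.977/4.70×10^-6 + 0.334/2.56×10^-7 + 0.249/3.68×10^-7) = 0.01203 rad.

12.0 mrad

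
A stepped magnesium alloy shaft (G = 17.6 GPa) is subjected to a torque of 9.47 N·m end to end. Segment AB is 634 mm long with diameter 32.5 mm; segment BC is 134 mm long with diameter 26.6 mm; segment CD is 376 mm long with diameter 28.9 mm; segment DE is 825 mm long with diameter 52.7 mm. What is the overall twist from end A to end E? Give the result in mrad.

8.12 mrad

J_AB = π(0.0325)⁴/32 = 1.10×10^-7 m⁴; J_BC = π(0.0266)⁴/32 = 4.92×10^-8 m⁴; J_CD = π(0.0289)⁴/32 = 6.85×10^-8 m⁴; J_DE = π(0.0527)⁴/32 = 7.57×10^-7 m⁴.
θ = (T/G)·Σ L_i/J_i = (9.470/17.6×10⁹)·(0.634/1.10×10^-7 + 0.134/4.92×10^-8 + 0.376/6.85×10^-8 + 0.825/7.57×10^-7) = 8.122×10^-3 rad.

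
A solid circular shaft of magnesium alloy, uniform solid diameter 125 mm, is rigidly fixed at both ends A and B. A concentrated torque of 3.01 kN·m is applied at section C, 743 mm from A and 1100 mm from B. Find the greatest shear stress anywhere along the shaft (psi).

679 psi

With uniform GJ and both ends fixed, compatibility θ_AC = θ_CB gives T_A·a = T_B·b, together with T_A + T_B = T₀.
T_A = T₀·b/(a+b) = 3010·1100/1843 = 1797 N·m; T_B = 1213 N·m.
τ in each portion: τ_AC = 4.68×10^6 Pa, τ_CB = 3.16×10^6 Pa; maximum is in AC.
τ_max = T_AC·r/J = 1797·0.0625/2.40×10^-5 = 4.685×10^6 Pa.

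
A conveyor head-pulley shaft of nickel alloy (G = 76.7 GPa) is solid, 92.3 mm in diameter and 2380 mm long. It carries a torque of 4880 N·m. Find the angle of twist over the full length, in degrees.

J = πd⁴/32 = π(0.0923)⁴/32 = 7.125×10^-6 m⁴.
θ = T·L/(G·J) = 4880 × 2.38 / (76.7×10⁹ × 7.125×10^-6) = 0.02125 rad.

1.22°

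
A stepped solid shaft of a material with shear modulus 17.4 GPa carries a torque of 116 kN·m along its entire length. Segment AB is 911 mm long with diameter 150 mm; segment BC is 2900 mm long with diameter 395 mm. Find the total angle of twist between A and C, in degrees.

J_AB = π(0.150)⁴/32 = 4.97×10^-5 m⁴; J_BC = π(0.395)⁴/32 = 2.39×10^-3 m⁴.
θ = (T/G)·Σ L_i/J_i = (116000/17.4×10⁹)·(0.911/4.97×10^-5 + 2.90/2.39×10^-3) = 0.1303 rad.

7.46°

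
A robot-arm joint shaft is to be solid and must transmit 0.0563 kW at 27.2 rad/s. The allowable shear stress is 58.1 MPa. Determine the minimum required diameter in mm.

ω = 27.2 rad/s, so T = P/ω = 0.0563×10³ / 27.20 = 2.070 N·m.
For a solid shaft τ_max = 16T/(πd³), so d = (16T/(π τ_allow))^(1/3) = (16·2.070/(π·5.81×10^7))^(1/3) = 0.005661 m.

5.66 mm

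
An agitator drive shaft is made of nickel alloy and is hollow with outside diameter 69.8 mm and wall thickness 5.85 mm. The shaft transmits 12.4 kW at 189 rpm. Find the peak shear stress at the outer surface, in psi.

2620 psi

ω = 2π·189/60 = 19.79 rad/s, so T = P/ω = 12.4×10³ / 19.79 = 626.5 N·m.
J = π(d_o⁴ − d_i⁴)/32 = π(0.0698⁴ − 0.0581⁴)/32 = 1.212×10^-6 m⁴.
τ_max = T·r/J = 626.5 × 0.0349 / 1.212×10^-6 = 1.805×10^7 Pa.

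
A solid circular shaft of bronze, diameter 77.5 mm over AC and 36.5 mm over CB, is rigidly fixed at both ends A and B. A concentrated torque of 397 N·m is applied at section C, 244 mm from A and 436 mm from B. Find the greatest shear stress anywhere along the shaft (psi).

Compatibility: T_A·a/J_AC = T_B·b/J_CB with T_A + T_B = T₀.
J_AC = 3.54×10^-6 m⁴, J_CB = 1.74×10^-7 m⁴, so T_A = T₀·(J_AC/a)/((J_AC/a)+(J_CB/b)) = 386.4 N·m, T_B = 10.64 N·m.
τ in each portion: τ_AC = 4.23×10^6 Pa, τ_CB = 1.11×10^6 Pa; maximum is in AC.
τ_max = T_AC·r/J = 386.4·0.0387/3.54×10^-6 = 4.227×10^6 Pa.

613 psi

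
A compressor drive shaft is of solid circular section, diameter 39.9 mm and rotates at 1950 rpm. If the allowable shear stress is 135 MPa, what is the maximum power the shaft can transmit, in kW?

344 kW

J = πd⁴/32 = π(0.0399)⁴/32 = 2.488×10^-7 m⁴.
T_max = τ_allow·J/r = 1.35×10^8 × 2.488×10^-7 / 0.0199 = 1684 N·m.
ω = 2π·1950/60 = 204.2 rad/s, so P_max = T_max·ω = 3.438×10^5 W.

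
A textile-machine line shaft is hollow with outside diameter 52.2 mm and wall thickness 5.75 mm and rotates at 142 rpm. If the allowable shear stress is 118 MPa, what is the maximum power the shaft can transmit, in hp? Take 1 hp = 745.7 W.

J = π(d_o⁴ − d_i⁴)/32 = π(0.0522⁴ − 0.0407⁴)/32 = 4.595×10^-7 m⁴.
T_max = τ_allow·J/r = 1.18×10^8 × 4.595×10^-7 / 0.0261 = 2078 N·m.
ω = 2π·142/60 = 14.87 rad/s, so P_max = T_max·ω = 3.089×10^4 W.

41.4 hp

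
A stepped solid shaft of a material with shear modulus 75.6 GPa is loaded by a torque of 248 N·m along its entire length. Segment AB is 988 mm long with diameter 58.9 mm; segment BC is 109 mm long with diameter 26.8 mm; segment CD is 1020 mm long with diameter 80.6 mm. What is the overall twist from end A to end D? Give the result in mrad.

J_AB = π(0.0589)⁴/32 = 1.18×10^-6 m⁴; J_BC = π(0.0268)⁴/32 = 5.06×10^-8 m⁴; J_CD = π(0.0806)⁴/32 = 4.14×10^-6 m⁴.
θ = (T/G)·Σ L_i/J_i = (248.0/75.6×10⁹)·(0.988/1.18×10^-6 + 0.109/5.06×10^-8 + 1.02/4.14×10^-6) = 0.01061 rad.

10.6 mrad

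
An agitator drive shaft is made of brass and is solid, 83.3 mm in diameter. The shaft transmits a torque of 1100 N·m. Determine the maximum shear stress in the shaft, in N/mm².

9.69 N/mm²

J = πd⁴/32 = π(0.0833)⁴/32 = 4.727×10^-6 m⁴.
τ_max = T·r/J = 1100 × 0.0416 / 4.727×10^-6 = 9.692×10^6 Pa.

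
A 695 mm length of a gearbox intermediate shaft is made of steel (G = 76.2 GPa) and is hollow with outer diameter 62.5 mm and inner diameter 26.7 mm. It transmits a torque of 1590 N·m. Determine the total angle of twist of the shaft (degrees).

J = π(d_o⁴ − d_i⁴)/32 = π(0.0625⁴ − 0.0267⁴)/32 = 1.448×10^-6 m⁴.
θ = T·L/(G·J) = 1590 × 0.695 / (76.2×10⁹ × 1.448×10^-6) = 0.01001 rad.

0.574°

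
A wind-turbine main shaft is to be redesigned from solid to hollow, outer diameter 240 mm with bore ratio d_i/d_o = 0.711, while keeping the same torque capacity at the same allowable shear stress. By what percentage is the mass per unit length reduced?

39.8 %

Equal τ_max and T ⇒ the solid shaft needs d_s³ = d_o³(1−k⁴), so d_s = 240·(1−0.711⁴)^(1/3) = 217.5 mm.
Area ratio A_h/A_s = d_o²(1−k²)/d_s² = (1−k²)/(1−k⁴)^(2/3) = 0.6020.
Mass saving = 1 − 0.6020 = 39.8 %.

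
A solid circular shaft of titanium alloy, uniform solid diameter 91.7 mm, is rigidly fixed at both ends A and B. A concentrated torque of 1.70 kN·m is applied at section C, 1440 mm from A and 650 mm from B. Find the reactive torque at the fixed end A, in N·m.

529 N·m

With uniform GJ and both ends fixed, compatibility θ_AC = θ_CB gives T_A·a = T_B·b, together with T_A + T_B = T₀.
T_A = T₀·b/(a+b) = 1700·650/2090 = 528.7 N·m; T_B = 1171 N·m.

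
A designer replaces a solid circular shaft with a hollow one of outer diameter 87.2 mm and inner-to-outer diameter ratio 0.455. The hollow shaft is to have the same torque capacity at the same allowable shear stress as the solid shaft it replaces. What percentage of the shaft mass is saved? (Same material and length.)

Equal τ_max and T ⇒ the solid shaft needs d_s³ = d_o³(1−k⁴), so d_s = 87.2·(1−0.455⁴)^(1/3) = 85.94 mm.
Area ratio A_h/A_s = d_o²(1−k²)/d_s² = (1−k²)/(1−k⁴)^(2/3) = 0.8165.
Mass saving = 1 − 0.8165 = 18.4 %.

18.4 %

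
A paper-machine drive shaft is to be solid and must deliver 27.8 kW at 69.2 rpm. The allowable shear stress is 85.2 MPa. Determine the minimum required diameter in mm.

ω = 2π·69.2/60 = 7.247 rad/s, so T = P/ω = 27.8×10³ / 7.247 = 3836 N·m.
For a solid shaft τ_max = 16T/(πd³), so d = (16T/(π τ_allow))^(1/3) = (16·3836/(π·8.52×10^7))^(1/3) = 0.06121 m.

61.2 mm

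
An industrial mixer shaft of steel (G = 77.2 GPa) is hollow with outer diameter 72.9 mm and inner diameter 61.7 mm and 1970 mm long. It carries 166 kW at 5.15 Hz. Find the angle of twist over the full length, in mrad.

ω = 2π·5.15 = 32.36 rad/s, so T = P/ω = 166×10³ / 32.36 = 5130 N·m.
J = π(d_o⁴ − d_i⁴)/32 = π(0.0729⁴ − 0.0617⁴)/32 = 1.350×10^-6 m⁴.
θ = T·L/(G·J) = 5130 × 1.97 / (77.2×10⁹ × 1.350×10^-6) = 0.09697 rad.

97.0 mrad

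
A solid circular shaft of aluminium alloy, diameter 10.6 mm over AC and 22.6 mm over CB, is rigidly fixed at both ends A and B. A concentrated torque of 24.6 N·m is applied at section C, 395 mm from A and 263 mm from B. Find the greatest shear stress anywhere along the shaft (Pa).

1.05e7 Pa

Compatibility: T_A·a/J_AC = T_B·b/J_CB with T_A + T_B = T₀.
J_AC = 1.24×10^-9 m⁴, J_CB = 2.56×10^-8 m⁴, so T_A = T₀·(J_AC/a)/((J_AC/a)+(J_CB/b)) = 0.7679 N·m, T_B = 23.83 N·m.
τ in each portion: τ_AC = 3.28×10^6 Pa, τ_CB = 1.05×10^7 Pa; maximum is in CB.
τ_max = T_CB·r/J = 23.83·0.0113/2.56×10^-8 = 1.051×10^7 Pa.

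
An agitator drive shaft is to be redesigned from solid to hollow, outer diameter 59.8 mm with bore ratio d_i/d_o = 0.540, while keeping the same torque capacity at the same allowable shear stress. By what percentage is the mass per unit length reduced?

24.8 %

Equal τ_max and T ⇒ the solid shaft needs d_s³ = d_o³(1−k⁴), so d_s = 59.8·(1−0.540⁴)^(1/3) = 58.05 mm.
Area ratio A_h/A_s = d_o²(1−k²)/d_s² = (1−k²)/(1−k⁴)^(2/3) = 0.7516.
Mass saving = 1 − 0.7516 = 24.8 %.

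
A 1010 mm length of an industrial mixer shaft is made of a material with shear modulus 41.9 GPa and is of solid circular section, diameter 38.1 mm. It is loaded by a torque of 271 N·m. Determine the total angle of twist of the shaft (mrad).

31.6 mrad

J = πd⁴/32 = π(0.0381)⁴/32 = 2.069×10^-7 m⁴.
θ = T·L/(G·J) = 271.0 × 1.01 / (41.9×10⁹ × 2.069×10^-7) = 0.03158 rad.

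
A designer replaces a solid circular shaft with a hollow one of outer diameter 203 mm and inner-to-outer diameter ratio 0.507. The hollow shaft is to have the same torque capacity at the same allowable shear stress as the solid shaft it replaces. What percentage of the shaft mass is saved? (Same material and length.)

Equal τ_max and T ⇒ the solid shaft needs d_s³ = d_o³(1−k⁴), so d_s = 203·(1−0.507⁴)^(1/3) = 198.4 mm.
Area ratio A_h/A_s = d_o²(1−k²)/d_s² = (1−k²)/(1−k⁴)^(2/3) = 0.7776.
Mass saving = 1 − 0.7776 = 22.2 %.

22.2 %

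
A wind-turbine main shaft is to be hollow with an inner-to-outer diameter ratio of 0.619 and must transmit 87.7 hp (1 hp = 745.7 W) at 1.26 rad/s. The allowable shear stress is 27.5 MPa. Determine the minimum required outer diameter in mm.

224 mm

ω = 1.26 rad/s, so T = P/ω = 87.7×745.7 / 1.260 = 51900 N·m.
For a hollow shaft with d_i/d_o = 0.619: τ_max = 16T/(π d_o³ (1−k⁴)), so d_o = [16T/(π τ_allow (1−k⁴))]^(1/3) = [16·51900/(π·2.75×10^7·0.8532)]^(1/3) = 0.2242 m.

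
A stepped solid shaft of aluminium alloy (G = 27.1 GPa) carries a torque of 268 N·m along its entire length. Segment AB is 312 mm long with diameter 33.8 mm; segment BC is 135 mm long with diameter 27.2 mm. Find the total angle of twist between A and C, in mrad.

J_AB = π(0.0338)⁴/32 = 1.28×10^-7 m⁴; J_BC = π(0.0272)⁴/32 = 5.37×10^-8 m⁴.
θ = (T/G)·Σ L_i/J_i = (268.0/27.1×10⁹)·(0.312/1.28×10^-7 + 0.135/5.37×10^-8) = 0.04892 rad.

48.9 mrad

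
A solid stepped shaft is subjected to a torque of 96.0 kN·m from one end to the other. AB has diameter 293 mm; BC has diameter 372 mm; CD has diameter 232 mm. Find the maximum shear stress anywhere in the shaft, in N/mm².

39.2 N/mm²

Under the same torque, τ_max = 16T/(πd³) is largest where d is smallest — segment CD (d = 232 mm).
τ_max = 16·96000/(π·(0.232)³) = 3.915×10^7 Pa.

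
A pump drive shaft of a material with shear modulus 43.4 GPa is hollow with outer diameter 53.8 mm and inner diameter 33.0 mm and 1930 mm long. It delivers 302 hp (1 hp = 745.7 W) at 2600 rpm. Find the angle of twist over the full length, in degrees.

ω = 2π·2600/60 = 272.3 rad/s, so T = P/ω = 302×745.7 / 272.3 = 827.1 N·m.
J = π(d_o⁴ − d_i⁴)/32 = π(0.0538⁴ − 0.0330⁴)/32 = 7.061×10^-7 m⁴.
θ = T·L/(G·J) = 827.1 × 1.93 / (43.4×10⁹ × 7.061×10^-7) = 0.05209 rad.

2.98°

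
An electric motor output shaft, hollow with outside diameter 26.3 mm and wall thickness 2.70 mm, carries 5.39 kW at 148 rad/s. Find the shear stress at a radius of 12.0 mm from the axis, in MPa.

15.5 MPa

ω = 148 rad/s, so T = P/ω = 5.39×10³ / 148.0 = 36.42 N·m.
J = π(d_o⁴ − d_i⁴)/32 = π(0.0263⁴ − 0.0209⁴)/32 = 2.824×10^-8 m⁴.
Shear stress varies linearly with radius: τ = T·r/J = 36.42 × 0.0120 / 2.824×10^-8 = 1.548×10^7 Pa.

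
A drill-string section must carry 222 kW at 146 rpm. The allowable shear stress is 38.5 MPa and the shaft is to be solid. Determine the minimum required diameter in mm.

ω = 2π·146/60 = 15.29 rad/s, so T = P/ω = 222×10³ / 15.29 = 14520 N·m.
For a solid shaft τ_max = 16T/(πd³), so d = (16T/(π τ_allow))^(1/3) = (16·14520/(π·3.85×10^7))^(1/3) = 0.1243 m.

124 mm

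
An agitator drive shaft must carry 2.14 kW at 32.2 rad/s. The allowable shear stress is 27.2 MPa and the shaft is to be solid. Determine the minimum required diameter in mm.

ω = 32.2 rad/s, so T = P/ω = 2.14×10³ / 32.20 = 66.46 N·m.
For a solid shaft τ_max = 16T/(πd³), so d = (16T/(π τ_allow))^(1/3) = (16·66.46/(π·2.72×10^7))^(1/3) = 0.02317 m.

23.2 mm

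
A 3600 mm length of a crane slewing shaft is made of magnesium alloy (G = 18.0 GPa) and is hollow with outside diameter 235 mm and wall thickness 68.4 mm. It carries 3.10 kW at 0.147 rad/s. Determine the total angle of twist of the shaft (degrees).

ω = 0.147 rad/s, so T = P/ω = 3.10×10³ / 0.1470 = 21090 N·m.
J = π(d_o⁴ − d_i⁴)/32 = π(0.235⁴ − 0.0982⁴)/32 = 2.903×10^-4 m⁴.
θ = T·L/(G·J) = 21090 × 3.60 / (18.0×10⁹ × 2.903×10^-4) = 0.01453 rad.

0.832°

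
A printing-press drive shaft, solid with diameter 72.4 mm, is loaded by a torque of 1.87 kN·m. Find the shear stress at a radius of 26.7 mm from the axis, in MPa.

18.5 MPa

J = πd⁴/32 = π(0.0724)⁴/32 = 2.697×10^-6 m⁴.
Shear stress varies linearly with radius: τ = T·r/J = 1870 × 0.0267 / 2.697×10^-6 = 1.851×10^7 Pa.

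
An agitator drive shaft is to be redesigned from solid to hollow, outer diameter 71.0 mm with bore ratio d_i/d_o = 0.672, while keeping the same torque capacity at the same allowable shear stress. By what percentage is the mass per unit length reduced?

Equal τ_max and T ⇒ the solid shaft needs d_s³ = d_o³(1−k⁴), so d_s = 71.0·(1−0.672⁴)^(1/3) = 65.80 mm.
Area ratio A_h/A_s = d_o²(1−k²)/d_s² = (1−k²)/(1−k⁴)^(2/3) = 0.6385.
Mass saving = 1 − 0.6385 = 36.2 %.

36.2 %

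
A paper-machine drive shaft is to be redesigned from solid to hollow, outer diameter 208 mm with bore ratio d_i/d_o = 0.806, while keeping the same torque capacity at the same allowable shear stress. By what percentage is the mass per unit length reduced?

49.5 %

Equal τ_max and T ⇒ the solid shaft needs d_s³ = d_o³(1−k⁴), so d_s = 208·(1−0.806⁴)^(1/3) = 173.3 mm.
Area ratio A_h/A_s = d_o²(1−k²)/d_s² = (1−k²)/(1−k⁴)^(2/3) = 0.5049.
Mass saving = 1 − 0.5049 = 49.5 %.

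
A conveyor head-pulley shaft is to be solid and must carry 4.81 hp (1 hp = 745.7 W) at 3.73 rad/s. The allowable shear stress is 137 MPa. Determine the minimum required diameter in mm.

ω = 3.73 rad/s, so T = P/ω = 4.81×745.7 / 3.730 = 961.6 N·m.
For a solid shaft τ_max = 16T/(πd³), so d = (16T/(π τ_allow))^(1/3) = (16·961.6/(π·1.37×10^8))^(1/3) = 0.03294 m.

32.9 mm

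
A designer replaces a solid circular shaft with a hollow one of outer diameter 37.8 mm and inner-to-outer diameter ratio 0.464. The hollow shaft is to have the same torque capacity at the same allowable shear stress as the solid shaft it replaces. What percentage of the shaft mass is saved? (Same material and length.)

19.0 %

Equal τ_max and T ⇒ the solid shaft needs d_s³ = d_o³(1−k⁴), so d_s = 37.8·(1−0.464⁴)^(1/3) = 37.21 mm.
Area ratio A_h/A_s = d_o²(1−k²)/d_s² = (1−k²)/(1−k⁴)^(2/3) = 0.8099.
Mass saving = 1 − 0.8099 = 19.0 %.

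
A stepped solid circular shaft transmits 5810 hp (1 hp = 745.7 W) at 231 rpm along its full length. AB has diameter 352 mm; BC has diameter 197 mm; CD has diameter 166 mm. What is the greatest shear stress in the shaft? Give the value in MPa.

199 MPa

ω = 2π·231/60 = 24.19 rad/s, so T = P/ω = 5810×745.7 / 24.19 = 179100 N·m.
Under the same torque, τ_max = 16T/(πd³) is largest where d is smallest — segment CD (d = 166 mm).
τ_max = 16·179100/(π·(0.166)³) = 1.994×10^8 Pa.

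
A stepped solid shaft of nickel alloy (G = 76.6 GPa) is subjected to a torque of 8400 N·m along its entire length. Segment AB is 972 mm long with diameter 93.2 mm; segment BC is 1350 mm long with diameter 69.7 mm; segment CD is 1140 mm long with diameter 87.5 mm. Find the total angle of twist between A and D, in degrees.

J_AB = π(0.0932)⁴/32 = 7.41×10^-6 m⁴; J_BC = π(0.0697)⁴/32 = 2.32×10^-6 m⁴; J_CD = π(0.0875)⁴/32 = 5.75×10^-6 m⁴.
θ = (T/G)·Σ L_i/J_i = (8400/76.6×10⁹)·(0.972/7.41×10^-6 + 1.35/2.32×10^-6 + 1.14/5.75×10^-6) = 0.1000 rad.

5.73°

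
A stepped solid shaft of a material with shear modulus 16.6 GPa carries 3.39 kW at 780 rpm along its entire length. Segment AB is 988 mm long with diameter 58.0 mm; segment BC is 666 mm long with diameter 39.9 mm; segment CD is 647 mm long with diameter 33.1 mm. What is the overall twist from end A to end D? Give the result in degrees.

1.30°

ω = 2π·780/60 = 81.68 rad/s, so T = P/ω = 3.39×10³ / 81.68 = 41.50 N·m.
J_AB = π(0.0580)⁴/32 = 1.11×10^-6 m⁴; J_BC = π(0.0399)⁴/32 = 2.49×10^-7 m⁴; J_CD = π(0.0331)⁴/32 = 1.18×10^-7 m⁴.
θ = (T/G)·Σ L_i/J_i = (41.50/16.6×10⁹)·(0.988/1.11×10^-6 + 0.666/2.49×10^-7 + 0.647/1.18×10^-7) = 0.02264 rad.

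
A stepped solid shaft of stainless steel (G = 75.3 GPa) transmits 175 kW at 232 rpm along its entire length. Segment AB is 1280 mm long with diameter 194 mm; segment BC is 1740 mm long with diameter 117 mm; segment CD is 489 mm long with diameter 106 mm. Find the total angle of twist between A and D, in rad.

ω = 2π·232/60 = 24.29 rad/s, so T = P/ω = 175×10³ / 24.29 = 7203 N·m.
J_AB = π(0.194)⁴/32 = 1.39×10^-4 m⁴; J_BC = π(0.117)⁴/32 = 1.84×10^-5 m⁴; J_CD = π(0.106)⁴/32 = 1.24×10^-5 m⁴.
θ = (T/G)·Σ L_i/J_i = (7203/75.3×10⁹)·(1.28/1.39×10^-4 + 1.74/1.84×10^-5 + 0.489/1.24×10^-5) = 0.01370 rad.

0.0137 rad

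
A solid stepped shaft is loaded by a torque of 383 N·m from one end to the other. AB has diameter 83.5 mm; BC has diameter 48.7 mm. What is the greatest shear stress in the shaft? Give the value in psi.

2450 psi

Under the same torque, τ_max = 16T/(πd³) is largest where d is smallest — segment BC (d = 48.7 mm).
τ_max = 16·383.0/(π·(0.0487)³) = 1.689×10^7 Pa.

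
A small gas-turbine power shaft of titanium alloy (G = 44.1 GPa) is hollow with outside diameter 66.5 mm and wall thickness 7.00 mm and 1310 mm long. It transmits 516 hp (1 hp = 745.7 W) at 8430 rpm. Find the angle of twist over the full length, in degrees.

ω = 2π·8430/60 = 882.8 rad/s, so T = P/ω = 516×745.7 / 882.8 = 435.9 N·m.
J = π(d_o⁴ − d_i⁴)/32 = π(0.0665⁴ − 0.0525⁴)/32 = 1.174×10^-6 m⁴.
θ = T·L/(G·J) = 435.9 × 1.31 / (44.1×10⁹ × 1.174×10^-6) = 0.01103 rad.

0.632°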